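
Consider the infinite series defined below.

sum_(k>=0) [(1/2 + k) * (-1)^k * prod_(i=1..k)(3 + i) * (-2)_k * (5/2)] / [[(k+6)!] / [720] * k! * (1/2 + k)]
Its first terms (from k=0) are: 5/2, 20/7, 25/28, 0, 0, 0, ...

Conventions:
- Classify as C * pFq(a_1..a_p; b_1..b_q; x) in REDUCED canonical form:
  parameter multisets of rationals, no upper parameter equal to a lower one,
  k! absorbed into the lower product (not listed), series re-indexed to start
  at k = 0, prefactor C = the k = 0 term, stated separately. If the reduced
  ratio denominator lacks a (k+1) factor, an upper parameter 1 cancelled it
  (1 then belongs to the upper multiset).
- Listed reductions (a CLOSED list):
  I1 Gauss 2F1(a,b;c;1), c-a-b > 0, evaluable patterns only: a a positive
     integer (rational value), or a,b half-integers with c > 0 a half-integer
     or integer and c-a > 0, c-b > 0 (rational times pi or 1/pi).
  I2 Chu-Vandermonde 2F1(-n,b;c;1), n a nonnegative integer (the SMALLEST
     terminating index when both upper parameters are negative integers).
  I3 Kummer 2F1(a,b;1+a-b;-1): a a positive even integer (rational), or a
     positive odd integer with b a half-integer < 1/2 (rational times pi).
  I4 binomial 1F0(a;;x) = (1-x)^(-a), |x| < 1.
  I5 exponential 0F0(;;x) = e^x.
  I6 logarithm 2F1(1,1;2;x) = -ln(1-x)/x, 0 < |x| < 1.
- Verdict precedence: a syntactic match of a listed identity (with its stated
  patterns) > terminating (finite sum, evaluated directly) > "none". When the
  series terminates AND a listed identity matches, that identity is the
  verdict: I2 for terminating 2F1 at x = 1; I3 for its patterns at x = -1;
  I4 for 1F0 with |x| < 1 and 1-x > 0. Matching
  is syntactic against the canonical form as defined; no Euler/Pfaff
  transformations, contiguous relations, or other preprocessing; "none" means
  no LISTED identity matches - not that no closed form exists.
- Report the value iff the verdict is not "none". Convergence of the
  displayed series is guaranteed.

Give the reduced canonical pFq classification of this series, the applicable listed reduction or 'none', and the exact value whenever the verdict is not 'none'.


x = -1 here; the reduced form reads 2F1, upper {-2, 4}, lower {7}, C = 5/2. Verdict: the Kummer evaluation I3 fires (x = -1; c = 7 equals 1+a-b for upper {-2, 4}: listed pattern). Hence: 25/4.

Structural cue: from the first term 5/2: the denominator's factorial ratio (prefactor 5/2) is a lower Pochhammer.
Term ratio: r(k) = (-1) * (k-2) (k+4) / [(k+7) (k+1)] - rational in k. x = (-1); t_0 = 5/2; negate the roots.


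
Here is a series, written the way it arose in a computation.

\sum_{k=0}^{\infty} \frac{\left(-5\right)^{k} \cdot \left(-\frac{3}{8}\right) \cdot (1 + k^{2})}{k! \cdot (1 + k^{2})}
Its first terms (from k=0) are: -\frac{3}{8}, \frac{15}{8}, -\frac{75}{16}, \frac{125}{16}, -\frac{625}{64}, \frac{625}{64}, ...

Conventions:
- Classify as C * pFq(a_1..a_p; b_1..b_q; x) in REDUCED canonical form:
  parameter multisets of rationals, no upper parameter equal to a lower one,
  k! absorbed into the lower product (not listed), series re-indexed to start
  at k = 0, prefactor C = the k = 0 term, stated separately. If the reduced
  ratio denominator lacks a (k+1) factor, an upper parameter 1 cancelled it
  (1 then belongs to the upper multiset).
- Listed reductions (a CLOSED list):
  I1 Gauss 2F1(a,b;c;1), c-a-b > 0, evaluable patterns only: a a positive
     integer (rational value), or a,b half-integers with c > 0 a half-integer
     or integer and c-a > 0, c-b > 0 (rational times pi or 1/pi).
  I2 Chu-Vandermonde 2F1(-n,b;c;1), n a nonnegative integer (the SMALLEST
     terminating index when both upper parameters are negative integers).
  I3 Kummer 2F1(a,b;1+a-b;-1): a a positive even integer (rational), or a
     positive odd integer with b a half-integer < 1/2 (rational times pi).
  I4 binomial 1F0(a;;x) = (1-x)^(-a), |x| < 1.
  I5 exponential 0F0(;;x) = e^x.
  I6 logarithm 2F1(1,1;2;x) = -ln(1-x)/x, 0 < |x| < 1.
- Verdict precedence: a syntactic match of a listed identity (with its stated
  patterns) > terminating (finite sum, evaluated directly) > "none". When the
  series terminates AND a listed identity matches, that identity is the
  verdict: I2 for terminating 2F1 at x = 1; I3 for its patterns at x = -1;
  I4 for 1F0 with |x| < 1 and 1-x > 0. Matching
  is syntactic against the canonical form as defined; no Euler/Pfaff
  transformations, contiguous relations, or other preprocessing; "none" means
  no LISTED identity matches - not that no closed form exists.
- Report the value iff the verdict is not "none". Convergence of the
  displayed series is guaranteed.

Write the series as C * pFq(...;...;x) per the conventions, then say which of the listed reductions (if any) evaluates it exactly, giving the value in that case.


Key observation: t_0 being -\frac{3}{8}, striking the common factor k^2 + 1 reduces the term (C = -3/8).
Step ratio: r(k) = -5 * 1 / [(k+1)] ; factor over Q: parameters, x = -5, and C = -\frac{3}{8}.

With C = -\frac{3}{8}: the canonical form is 0F0(-; -; -5). Verdict: exponential (I5) applies (the 0F0 exponential series at x = -5). Its exact value is \left(-\frac{3}{8}\right) \cdot e^{-5}.


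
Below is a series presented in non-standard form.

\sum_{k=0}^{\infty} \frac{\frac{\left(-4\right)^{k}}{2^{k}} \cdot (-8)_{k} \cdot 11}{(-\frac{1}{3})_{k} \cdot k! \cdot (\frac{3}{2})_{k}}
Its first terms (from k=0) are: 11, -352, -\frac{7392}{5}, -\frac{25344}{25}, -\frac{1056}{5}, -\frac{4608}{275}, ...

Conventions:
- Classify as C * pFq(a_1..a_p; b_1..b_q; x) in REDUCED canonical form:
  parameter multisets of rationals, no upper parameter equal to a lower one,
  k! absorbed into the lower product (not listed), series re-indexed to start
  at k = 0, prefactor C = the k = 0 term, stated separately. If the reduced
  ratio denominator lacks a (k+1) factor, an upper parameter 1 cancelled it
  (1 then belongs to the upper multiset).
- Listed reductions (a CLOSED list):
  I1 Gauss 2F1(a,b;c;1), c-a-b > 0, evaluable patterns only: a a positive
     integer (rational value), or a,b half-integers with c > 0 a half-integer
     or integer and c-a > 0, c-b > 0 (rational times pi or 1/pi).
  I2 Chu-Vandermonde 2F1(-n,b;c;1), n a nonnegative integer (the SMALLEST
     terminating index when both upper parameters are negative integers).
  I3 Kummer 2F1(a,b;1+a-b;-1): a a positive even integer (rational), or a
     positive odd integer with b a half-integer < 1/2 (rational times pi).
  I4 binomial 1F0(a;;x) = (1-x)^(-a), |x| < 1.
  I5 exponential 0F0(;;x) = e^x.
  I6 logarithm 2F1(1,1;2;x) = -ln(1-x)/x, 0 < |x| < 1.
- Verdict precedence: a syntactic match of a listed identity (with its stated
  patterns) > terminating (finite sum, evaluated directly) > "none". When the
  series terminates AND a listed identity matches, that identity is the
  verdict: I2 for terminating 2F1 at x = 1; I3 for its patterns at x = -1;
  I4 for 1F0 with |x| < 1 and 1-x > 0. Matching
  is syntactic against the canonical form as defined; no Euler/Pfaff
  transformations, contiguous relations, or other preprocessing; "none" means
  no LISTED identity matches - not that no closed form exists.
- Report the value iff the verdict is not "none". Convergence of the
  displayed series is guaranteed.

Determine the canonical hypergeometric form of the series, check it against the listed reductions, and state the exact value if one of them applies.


Canonical form: C = 11 times 1F2 with upper {-8}, lower {-\frac{1}{3}, \frac{3}{2}}, x = -2. Verdict: terminating - the sum ends at index 8 because -8 is a negative integer; exact evaluation follows. Sum: -\frac{3874977991867}{1265639375}.

The tell: x = -2 and the two k-th powers (C = 11, x = -2) combine into one argument.
Adjacent-term ratio: r(k) = -2 * (k-8) / [(k-\frac{1}{3}) (k+\frac{3}{2}) (k+1)] - poly over poly, x = -2 from leading terms; C = 11 at k = 0.


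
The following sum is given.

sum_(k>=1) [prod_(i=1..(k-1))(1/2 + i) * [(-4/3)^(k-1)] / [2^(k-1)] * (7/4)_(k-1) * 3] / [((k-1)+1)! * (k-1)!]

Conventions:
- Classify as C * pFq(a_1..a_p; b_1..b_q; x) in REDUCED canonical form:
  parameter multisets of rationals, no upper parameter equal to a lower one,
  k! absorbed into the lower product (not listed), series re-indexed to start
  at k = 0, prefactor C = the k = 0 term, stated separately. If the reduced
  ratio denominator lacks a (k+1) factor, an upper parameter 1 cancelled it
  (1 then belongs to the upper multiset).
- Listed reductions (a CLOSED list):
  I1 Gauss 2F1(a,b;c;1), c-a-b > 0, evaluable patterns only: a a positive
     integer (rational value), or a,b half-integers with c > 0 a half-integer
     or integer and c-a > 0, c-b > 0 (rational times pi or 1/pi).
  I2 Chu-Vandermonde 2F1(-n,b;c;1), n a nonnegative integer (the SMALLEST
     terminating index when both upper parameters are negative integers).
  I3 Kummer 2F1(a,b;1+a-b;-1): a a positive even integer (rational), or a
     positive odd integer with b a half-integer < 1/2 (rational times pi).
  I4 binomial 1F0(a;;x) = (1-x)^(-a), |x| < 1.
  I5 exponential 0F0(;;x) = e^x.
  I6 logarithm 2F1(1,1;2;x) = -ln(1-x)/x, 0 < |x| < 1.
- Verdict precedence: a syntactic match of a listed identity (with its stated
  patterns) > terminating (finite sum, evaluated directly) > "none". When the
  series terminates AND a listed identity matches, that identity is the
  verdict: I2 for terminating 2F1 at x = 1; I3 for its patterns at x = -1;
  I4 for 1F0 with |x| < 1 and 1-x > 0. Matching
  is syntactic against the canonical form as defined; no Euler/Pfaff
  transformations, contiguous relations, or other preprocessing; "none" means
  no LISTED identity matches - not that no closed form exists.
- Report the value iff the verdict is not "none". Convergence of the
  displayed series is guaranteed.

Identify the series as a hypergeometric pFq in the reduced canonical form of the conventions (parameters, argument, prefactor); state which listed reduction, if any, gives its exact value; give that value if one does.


The series (x = -2/3) is 2F1: upper {3/2, 7/4}, lower {2}, prefactor 3. Verdict: none. No listed pattern accepts 2F1(3/2, 7/4; 2; -2/3).

Structural cue: t_0 being 3, the two k-th powers (C = 3) combine into one argument.
Ratio: r(k) = (-2/3) * (k+3/2) (k+7/4) / [(k+2) (k+1)] - poly over poly, x = (-2/3) from leading terms; C = 3 at k = 0.


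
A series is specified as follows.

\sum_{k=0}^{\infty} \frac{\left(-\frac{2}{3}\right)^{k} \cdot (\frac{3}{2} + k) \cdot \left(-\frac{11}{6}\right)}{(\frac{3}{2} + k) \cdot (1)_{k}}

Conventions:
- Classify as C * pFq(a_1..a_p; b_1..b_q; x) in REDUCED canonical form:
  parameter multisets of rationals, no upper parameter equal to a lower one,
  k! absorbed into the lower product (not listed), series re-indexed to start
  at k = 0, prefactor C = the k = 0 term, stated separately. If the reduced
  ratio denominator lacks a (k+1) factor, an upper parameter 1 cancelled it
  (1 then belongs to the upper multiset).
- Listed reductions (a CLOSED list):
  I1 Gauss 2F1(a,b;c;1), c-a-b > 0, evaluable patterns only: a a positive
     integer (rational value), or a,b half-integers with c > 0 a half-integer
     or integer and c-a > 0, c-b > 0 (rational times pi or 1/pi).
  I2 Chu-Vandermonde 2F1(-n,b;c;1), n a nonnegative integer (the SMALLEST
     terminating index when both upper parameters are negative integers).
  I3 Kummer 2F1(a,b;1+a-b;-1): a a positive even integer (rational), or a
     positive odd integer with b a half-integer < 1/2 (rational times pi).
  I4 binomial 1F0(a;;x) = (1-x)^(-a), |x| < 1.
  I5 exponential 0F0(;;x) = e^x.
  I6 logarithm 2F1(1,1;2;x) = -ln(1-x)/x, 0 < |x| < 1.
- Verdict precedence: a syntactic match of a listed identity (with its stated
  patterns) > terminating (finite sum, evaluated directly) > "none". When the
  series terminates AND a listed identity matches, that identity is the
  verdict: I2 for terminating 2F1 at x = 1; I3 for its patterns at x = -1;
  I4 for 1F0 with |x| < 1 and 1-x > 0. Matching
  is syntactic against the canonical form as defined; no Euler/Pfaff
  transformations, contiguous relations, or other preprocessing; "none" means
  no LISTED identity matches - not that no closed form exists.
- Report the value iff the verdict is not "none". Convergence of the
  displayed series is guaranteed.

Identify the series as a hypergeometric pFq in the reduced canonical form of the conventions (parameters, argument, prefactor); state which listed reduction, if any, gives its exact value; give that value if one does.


Reduced: x = -\frac{2}{3}, 0F0, upper = {-}, lower = {-}, C = -\frac{11}{6}. Verdict at x = -\frac{2}{3}: exponential (I5) matches (the 0F0 exponential series at x = -\frac{2}{3}). Sum: \left(-\frac{11}{6}\right) \cdot e^{-\frac{2}{3}}.

First insight: t_0 being -\frac{11}{6}, (1)_k (C = -11/6, x = -2/3) is k! itself.
Term ratio: r(k) = -\frac{2}{3} * 1 / [(k+1)] - poly over poly, x = -\frac{2}{3} from leading terms; C = -\frac{11}{6} at k = 0.


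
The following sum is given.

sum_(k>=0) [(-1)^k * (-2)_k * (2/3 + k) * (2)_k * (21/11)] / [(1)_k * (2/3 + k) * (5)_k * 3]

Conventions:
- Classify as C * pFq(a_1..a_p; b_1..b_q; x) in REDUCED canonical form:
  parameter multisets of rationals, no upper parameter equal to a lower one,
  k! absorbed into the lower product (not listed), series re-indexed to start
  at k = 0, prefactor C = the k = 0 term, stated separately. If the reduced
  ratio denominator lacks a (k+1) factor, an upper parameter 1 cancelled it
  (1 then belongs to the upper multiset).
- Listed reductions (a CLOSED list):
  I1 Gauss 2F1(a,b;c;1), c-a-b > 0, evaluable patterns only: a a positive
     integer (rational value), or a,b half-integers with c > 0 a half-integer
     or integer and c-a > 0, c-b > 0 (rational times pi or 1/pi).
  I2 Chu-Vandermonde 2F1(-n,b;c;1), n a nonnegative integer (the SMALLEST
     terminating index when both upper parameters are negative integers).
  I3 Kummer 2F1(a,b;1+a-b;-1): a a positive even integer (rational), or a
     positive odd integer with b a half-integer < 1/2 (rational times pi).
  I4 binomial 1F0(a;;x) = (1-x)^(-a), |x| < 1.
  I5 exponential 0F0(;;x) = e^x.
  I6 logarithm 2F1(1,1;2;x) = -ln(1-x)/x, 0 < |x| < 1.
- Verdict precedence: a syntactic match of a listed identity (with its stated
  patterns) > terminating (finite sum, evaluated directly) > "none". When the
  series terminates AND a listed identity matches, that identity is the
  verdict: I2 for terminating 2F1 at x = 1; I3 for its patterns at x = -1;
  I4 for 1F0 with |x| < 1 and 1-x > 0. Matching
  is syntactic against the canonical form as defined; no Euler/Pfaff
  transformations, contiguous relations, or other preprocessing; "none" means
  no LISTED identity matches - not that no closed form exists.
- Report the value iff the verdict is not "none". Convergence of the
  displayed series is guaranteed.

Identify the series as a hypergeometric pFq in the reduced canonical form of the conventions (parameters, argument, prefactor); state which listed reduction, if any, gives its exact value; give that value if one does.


Classification (C = 7/11): 2F1 with upper {-2, 2}, lower {5}, argument x = -1. Verdict at x = -1: the Kummer evaluation I3 matches (x = -1; c = 5 equals 1+a-b for upper {-2, 2}: listed pattern). Value: 14/11.

Structural cue: from the first term 7/11: the constant factors (C = 7/11) combine into one prefactor.
Step ratio: r(k) = (-1) * (k-2) (k+2) / [(k+5) (k+1)] ; factor over Q: parameters, x = (-1), and C = 7/11.


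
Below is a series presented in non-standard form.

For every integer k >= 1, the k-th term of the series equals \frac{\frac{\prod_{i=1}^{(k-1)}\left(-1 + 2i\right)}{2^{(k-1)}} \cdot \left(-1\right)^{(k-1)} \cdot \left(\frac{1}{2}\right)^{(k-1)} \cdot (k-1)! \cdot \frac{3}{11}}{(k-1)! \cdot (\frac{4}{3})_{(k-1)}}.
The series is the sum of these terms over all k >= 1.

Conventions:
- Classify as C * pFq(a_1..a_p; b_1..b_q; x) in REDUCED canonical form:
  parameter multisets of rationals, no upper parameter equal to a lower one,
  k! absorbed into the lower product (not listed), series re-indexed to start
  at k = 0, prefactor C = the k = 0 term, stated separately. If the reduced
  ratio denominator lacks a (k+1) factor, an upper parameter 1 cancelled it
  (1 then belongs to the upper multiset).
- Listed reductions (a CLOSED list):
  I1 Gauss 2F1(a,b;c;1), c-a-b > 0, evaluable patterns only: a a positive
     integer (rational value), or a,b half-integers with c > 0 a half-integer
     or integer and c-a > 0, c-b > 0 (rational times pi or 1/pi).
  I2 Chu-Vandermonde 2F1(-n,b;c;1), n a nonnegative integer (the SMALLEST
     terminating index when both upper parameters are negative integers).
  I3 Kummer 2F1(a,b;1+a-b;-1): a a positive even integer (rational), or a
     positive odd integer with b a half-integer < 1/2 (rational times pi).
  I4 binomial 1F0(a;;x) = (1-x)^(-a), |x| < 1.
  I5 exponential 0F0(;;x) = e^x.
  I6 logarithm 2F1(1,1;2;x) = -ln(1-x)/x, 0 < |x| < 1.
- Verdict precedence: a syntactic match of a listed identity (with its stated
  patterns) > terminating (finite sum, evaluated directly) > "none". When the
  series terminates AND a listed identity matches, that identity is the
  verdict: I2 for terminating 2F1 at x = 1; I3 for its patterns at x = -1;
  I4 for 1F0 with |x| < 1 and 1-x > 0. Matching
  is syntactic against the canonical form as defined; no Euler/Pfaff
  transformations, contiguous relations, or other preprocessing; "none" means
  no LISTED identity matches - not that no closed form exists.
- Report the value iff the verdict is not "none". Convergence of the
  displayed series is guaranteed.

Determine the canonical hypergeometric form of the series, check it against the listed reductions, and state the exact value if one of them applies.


Classification (C = \frac{3}{11}): 2F1 with upper {\frac{1}{2}, 1}, lower {\frac{4}{3}}, argument x = -\frac{1}{2}. Verdict: none. Every listed pattern misses the 2F1 form at -\frac{1}{2}, upper {\frac{1}{2}, 1}.

Key observation: from the first term \frac{3}{11}: the (-1)^k factor (prefactor 3/11) folds into the argument's sign.
Ratio: r(k) = -\frac{1}{2} * (k+\frac{1}{2}) (k+1) / [(k+\frac{4}{3}) (k+1)] - rational in k, leading ratio -\frac{1}{2}; with t_0 = \frac{3}{11}, classification follows.


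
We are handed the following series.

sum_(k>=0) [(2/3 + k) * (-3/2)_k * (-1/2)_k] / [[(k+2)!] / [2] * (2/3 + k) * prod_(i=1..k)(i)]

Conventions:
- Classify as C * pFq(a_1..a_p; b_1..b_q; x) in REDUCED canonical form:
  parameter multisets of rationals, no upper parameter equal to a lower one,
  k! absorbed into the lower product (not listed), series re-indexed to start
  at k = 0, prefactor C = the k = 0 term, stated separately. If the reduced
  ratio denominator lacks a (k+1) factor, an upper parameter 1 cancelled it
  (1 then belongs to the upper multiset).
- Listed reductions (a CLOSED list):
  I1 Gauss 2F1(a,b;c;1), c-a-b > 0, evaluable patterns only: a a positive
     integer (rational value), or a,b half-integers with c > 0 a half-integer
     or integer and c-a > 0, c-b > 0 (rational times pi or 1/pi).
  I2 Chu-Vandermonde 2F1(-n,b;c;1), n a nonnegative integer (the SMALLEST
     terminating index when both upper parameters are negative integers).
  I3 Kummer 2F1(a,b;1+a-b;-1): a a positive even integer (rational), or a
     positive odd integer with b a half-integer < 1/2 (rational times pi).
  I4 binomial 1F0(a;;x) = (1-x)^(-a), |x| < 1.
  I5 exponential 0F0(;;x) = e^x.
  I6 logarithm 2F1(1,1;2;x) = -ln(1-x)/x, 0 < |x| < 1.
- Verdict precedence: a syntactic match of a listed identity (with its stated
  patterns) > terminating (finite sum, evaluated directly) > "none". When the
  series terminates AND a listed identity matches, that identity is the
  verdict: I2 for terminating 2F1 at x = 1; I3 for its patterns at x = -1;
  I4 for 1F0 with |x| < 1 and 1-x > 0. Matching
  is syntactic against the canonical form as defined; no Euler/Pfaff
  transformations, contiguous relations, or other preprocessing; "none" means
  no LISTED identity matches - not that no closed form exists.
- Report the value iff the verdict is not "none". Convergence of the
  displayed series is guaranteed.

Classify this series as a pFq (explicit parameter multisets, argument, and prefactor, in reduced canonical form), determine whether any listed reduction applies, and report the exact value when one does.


This is 1 * 2F1(-3/2, -1/2; 3; 1) in reduced canonical form. Verdict: the half-integer Gauss pattern (I1) matches (x = 1; upper {-3/2, -1/2} half-integers, c = 3 in the evaluable pattern). Exact value: (2048/525) / pi.

Structural cue: with t_0 = 1, striking the common factor k + 2/3 reduces the term (C = 1).
Term ratio: r(k) = 1 * (k-3/2) (k-1/2) / [(k+3) (k+1)] - rational in k, leading ratio 1; with t_0 = 1, classification follows.


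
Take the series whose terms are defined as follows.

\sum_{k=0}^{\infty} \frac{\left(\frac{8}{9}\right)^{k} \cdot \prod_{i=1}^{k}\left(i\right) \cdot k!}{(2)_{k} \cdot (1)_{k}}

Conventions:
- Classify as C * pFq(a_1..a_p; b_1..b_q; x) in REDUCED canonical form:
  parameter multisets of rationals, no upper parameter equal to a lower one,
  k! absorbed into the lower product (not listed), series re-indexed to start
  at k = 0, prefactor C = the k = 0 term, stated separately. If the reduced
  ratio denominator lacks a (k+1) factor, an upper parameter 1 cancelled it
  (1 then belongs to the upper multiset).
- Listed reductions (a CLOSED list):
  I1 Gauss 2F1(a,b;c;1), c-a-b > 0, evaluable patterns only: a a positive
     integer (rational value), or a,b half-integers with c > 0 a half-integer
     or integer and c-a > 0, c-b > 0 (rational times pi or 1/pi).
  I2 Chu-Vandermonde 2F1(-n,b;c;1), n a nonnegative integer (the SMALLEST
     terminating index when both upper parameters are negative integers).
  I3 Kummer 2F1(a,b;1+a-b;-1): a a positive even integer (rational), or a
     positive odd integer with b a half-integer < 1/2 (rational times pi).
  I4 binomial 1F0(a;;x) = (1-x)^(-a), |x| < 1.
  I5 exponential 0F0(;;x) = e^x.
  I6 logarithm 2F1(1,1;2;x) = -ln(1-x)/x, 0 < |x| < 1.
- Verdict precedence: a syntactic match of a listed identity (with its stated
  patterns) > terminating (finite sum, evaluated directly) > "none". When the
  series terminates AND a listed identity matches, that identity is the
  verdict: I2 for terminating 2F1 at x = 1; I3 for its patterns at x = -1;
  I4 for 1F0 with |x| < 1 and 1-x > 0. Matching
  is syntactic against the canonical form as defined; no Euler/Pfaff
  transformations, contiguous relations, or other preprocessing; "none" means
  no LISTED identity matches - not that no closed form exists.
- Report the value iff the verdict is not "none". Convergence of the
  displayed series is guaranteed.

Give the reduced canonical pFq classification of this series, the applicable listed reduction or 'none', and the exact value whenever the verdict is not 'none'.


Prefactor 1, argument \frac{8}{9}: 2F1 with upper {1, 1} over lower {2}. Verdict: the logarithmic series (I6) matches (the logarithm: parameters (1,1;2), x = \frac{8}{9}). Hence: \left(-\frac{9}{8}\right) \cdot \ln\left(\frac{1}{9}\right).

The tell: from the first term 1: the running product (prefactor 1) telescopes to a rising factorial.
Ratio: r(k) = \frac{8}{9} * (k+1) (k+1) / [(k+2) (k+1)] - rational; roots negated = parameters, x = \frac{8}{9}, C = 1.


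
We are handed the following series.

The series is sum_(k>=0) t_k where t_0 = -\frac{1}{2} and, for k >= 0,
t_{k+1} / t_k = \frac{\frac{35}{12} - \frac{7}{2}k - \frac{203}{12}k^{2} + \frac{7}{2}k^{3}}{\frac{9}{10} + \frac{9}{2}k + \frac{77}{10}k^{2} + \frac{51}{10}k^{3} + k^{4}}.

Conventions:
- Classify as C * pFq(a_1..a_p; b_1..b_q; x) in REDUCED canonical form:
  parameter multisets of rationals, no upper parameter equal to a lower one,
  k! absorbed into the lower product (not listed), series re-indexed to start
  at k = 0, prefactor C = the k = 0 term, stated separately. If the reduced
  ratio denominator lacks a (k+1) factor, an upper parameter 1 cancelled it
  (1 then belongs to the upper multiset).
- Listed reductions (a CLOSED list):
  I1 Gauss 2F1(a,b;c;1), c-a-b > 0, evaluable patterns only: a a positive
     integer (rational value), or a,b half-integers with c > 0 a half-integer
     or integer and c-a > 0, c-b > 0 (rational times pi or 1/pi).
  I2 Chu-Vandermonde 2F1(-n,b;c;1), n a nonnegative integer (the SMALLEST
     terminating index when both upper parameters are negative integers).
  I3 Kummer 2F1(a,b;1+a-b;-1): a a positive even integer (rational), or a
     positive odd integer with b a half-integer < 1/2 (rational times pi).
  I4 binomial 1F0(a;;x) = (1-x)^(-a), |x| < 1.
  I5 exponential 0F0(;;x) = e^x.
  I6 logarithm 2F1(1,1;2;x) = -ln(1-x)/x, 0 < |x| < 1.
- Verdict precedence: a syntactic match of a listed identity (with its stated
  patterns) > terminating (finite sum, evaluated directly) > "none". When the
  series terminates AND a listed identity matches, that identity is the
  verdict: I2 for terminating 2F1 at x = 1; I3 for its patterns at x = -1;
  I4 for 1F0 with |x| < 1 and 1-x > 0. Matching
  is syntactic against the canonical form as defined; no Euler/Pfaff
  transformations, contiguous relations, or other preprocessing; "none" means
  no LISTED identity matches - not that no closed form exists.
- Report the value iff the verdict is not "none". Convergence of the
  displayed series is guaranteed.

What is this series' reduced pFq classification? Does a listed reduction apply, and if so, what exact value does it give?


The series (x = \frac{7}{2}) is 2F2: upper {-5, -\frac{1}{3}}, lower {\frac{3}{5}, 3}, prefactor -\frac{1}{2}. Verdict: terminating. (-5)_k vanishes past k = 5, leaving a 6-term sum, computed directly. Sum: -\frac{12326589481}{9039693312}.

Key observation: x = \frac{7}{2} and cancel k + 1/2 from the displayed ratio first; then C = -1/2.
Consecutive-term ratio: r(k) = \frac{7}{2} * (k-5) (k-\frac{1}{3}) / [(k+\frac{3}{5}) (k+3) (k+1)] ; factor over Q: parameters, x = \frac{7}{2}, and C = -\frac{1}{2}.


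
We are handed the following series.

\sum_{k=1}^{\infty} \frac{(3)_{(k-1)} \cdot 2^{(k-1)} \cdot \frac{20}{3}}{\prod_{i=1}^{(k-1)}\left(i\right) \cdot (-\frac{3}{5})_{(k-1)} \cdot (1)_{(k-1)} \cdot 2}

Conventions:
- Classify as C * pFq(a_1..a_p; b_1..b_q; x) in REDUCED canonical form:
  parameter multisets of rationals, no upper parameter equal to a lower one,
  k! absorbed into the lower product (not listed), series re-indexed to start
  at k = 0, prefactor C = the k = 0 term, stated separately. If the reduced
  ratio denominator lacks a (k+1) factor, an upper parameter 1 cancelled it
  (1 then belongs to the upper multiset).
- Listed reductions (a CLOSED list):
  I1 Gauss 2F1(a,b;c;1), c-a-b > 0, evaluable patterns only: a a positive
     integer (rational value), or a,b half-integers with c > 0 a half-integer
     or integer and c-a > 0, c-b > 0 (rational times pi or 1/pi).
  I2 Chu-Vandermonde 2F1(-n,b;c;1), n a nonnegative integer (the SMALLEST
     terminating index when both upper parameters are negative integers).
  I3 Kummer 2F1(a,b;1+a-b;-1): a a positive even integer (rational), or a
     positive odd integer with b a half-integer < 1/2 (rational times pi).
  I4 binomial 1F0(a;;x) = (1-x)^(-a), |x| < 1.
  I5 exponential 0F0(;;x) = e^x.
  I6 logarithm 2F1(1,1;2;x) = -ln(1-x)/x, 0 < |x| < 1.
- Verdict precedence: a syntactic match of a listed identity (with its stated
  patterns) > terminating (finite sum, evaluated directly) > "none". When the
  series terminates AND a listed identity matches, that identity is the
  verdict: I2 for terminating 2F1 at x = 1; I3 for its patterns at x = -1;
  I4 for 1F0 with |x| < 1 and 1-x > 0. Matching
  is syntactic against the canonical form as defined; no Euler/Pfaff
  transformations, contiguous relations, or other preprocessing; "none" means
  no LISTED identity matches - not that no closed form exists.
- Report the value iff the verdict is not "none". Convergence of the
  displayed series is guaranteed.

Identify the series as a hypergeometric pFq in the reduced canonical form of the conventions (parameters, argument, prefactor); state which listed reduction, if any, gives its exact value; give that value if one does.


Canonical form: C = \frac{10}{3} times 1F2 with upper {3}, lower {-\frac{3}{5}, 1}, x = 2. Verdict: none. Every listed pattern misses the 1F2 form at 2, upper {3}.

Key step: t_0 = \frac{10}{3} here, and the constant factors (C = 10/3) combine into one prefactor.
Consecutive-term ratio: r(k) = 2 * (k+3) / [(k-\frac{3}{5}) (k+1) (k+1)] - rational in k, leading ratio 2; with t_0 = \frac{10}{3}, classification follows.


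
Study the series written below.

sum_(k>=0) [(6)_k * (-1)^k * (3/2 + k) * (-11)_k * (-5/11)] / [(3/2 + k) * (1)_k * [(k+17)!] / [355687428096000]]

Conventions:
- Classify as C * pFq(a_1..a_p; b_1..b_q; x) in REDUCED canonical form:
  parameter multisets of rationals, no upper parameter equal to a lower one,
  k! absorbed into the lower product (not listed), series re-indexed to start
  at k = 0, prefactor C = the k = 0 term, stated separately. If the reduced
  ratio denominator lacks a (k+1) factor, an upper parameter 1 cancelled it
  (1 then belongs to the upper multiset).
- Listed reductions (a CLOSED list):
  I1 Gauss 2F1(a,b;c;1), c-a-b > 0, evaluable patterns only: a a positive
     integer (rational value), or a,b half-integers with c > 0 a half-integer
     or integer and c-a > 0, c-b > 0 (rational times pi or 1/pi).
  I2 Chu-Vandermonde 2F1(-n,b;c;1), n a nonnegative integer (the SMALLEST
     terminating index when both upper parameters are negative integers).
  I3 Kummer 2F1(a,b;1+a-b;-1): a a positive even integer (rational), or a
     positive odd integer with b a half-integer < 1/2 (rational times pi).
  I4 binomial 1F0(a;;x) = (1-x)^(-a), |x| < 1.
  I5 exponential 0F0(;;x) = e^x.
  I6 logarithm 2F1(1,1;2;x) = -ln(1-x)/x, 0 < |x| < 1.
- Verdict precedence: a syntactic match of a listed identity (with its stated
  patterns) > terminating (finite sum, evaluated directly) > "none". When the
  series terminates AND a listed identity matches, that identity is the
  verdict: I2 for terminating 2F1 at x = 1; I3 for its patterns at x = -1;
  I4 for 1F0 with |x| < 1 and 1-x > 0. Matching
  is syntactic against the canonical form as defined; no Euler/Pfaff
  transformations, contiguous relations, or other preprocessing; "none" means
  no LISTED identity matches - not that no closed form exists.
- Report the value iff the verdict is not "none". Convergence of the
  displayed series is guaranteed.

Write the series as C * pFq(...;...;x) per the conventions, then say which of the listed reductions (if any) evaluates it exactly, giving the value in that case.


With C = -5/11: the canonical form is 2F1(-11, 6; 18; -1). Verdict: Kummer's theorem (I3) applies (x = -1; c = 18 equals 1+a-b for upper {-11, 6}: listed pattern). Sum: -170/11.

First insight: from the first term -5/11: the factor k + 3/2 cancels (top and bottom), leaving prefactor -5/11.
Term ratio: r(k) = (-1) * (k-11) (k+6) / [(k+18) (k+1)] - rational in k, leading ratio (-1); with t_0 = -5/11, classification follows.


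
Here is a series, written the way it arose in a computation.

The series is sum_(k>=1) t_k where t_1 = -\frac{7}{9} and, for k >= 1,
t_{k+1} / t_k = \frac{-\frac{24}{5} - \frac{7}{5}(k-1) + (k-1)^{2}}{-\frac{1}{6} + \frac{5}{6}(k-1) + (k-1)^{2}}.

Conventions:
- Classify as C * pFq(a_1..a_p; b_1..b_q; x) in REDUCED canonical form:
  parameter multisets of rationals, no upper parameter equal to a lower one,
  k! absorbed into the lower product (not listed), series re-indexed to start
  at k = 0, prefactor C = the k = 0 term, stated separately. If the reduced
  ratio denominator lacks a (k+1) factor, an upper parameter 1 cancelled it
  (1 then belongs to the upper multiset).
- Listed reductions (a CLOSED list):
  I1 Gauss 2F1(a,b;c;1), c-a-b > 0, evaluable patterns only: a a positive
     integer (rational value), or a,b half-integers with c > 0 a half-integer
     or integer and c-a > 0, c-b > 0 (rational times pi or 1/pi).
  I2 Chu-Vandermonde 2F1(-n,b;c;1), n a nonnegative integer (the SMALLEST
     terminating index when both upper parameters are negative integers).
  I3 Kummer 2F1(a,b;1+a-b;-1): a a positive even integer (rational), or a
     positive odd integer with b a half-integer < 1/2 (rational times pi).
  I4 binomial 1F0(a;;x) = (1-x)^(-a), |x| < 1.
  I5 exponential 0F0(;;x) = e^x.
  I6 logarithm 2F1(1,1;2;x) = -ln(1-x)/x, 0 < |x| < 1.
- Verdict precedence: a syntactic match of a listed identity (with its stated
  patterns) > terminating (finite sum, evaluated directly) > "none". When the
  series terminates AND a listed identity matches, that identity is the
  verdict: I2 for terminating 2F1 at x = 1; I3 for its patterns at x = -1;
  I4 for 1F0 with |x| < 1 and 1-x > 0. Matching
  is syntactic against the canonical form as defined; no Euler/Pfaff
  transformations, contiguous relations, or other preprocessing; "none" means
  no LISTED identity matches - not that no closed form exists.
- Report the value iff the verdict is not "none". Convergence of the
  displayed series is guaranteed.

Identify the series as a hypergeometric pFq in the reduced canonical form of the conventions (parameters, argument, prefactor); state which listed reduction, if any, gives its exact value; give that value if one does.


Prefactor -\frac{7}{9}, argument 1: 2F1 with upper {-3, \frac{8}{5}} over lower {-\frac{1}{6}}. Verdict: Vandermonde's identity (I2) applies (terminating 2F1 at x = 1 with n = 3, b = 8/5, c = -\frac{1}{6}). Hence: \frac{59731}{61875}.

Key step: with t_0 = -\frac{7}{9}, factor the ratio over Q (C = -7/9, x = 1): negated roots = parameters.
Step ratio: r(k) = 1 * (k-3) (k+\frac{8}{5}) / [(k-\frac{1}{6}) (k+1)] - poly over poly, x = 1 from leading terms; C = -\frac{7}{9} at k = 0.


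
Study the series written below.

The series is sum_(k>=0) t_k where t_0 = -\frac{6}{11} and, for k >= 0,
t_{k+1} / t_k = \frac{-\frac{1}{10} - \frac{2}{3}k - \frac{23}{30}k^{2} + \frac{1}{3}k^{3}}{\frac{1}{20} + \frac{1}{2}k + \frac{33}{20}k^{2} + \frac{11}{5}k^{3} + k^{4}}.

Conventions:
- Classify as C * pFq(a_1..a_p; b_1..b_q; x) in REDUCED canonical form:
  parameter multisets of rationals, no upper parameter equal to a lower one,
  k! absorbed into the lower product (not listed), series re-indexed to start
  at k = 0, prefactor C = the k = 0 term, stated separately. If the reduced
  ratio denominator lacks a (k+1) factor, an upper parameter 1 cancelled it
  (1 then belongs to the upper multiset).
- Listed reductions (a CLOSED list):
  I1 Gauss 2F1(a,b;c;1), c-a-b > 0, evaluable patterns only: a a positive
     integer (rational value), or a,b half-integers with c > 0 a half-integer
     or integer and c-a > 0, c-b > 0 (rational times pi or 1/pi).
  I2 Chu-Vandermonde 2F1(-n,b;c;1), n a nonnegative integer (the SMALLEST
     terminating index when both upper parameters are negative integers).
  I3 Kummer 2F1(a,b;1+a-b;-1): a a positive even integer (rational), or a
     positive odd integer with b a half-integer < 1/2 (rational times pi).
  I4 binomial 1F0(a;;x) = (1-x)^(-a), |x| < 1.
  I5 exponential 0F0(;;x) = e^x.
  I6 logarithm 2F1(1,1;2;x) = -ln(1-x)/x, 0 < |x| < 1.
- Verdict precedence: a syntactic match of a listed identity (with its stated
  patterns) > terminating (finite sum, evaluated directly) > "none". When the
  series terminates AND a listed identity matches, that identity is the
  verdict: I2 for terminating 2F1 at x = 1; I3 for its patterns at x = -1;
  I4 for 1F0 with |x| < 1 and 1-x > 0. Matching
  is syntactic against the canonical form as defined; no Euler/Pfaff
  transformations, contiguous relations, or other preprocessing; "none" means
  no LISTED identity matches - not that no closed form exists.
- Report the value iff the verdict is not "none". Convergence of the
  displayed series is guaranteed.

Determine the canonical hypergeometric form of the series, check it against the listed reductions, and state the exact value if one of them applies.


This is -\frac{6}{11} * 1F1(-3; \frac{1}{2}; \frac{1}{3}) in reduced canonical form. Verdict: terminating - upper parameter -3 makes this a finite sum (last index 3), evaluated exactly. Exact value: \frac{466}{1485}.

Key step: x = \frac{1}{3} and the parameter 1/5 appears in both the upper and lower lists and cancels (alongside the other common factor).
Step ratio: r(k) = \frac{1}{3} * (k-3) / [(k+\frac{1}{2}) (k+1)] - rational in k. x = \frac{1}{3}; t_0 = -\frac{6}{11}; negate the roots.


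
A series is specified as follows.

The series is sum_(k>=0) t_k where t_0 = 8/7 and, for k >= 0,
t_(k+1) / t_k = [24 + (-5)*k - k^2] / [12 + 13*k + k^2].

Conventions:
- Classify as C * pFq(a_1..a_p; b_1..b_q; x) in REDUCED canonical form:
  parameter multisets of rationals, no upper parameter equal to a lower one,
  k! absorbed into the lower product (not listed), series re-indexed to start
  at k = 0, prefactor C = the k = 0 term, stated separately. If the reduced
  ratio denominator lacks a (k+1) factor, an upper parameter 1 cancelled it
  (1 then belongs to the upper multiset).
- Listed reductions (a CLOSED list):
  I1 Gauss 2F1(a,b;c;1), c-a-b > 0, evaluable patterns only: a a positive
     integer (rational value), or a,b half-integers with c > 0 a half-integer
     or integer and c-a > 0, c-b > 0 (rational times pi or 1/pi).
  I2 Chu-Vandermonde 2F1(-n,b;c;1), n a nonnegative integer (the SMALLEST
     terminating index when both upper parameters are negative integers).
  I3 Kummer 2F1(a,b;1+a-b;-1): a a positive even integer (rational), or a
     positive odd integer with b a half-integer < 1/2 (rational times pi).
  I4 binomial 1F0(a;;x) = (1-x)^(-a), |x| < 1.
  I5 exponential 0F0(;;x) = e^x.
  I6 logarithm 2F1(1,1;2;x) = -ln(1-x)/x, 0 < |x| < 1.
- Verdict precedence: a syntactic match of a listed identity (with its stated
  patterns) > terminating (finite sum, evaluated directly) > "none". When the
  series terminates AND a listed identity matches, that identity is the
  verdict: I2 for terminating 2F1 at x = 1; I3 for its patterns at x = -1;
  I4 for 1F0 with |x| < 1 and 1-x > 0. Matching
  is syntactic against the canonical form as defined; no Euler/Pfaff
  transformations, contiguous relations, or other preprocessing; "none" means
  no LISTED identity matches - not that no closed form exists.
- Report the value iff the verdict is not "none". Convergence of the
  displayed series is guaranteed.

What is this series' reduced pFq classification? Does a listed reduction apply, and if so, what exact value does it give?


This is 8/7 * 2F1(-3, 8; 12; -1) in reduced canonical form. Verdict: this is the Kummer evaluation I3 (x = -1; c = 12 equals 1+a-b for upper {-3, 8}: listed pattern). Value: 264/49.

Structural cue: with t_0 = 8/7, the expanded ratio factors over Q; prefactor 8/7, roots give parameters.
Consecutive-term ratio: r(k) = (-1) * (k-3) (k+8) / [(k+12) (k+1)] - rational in k, leading ratio (-1); with t_0 = 8/7, classification follows.


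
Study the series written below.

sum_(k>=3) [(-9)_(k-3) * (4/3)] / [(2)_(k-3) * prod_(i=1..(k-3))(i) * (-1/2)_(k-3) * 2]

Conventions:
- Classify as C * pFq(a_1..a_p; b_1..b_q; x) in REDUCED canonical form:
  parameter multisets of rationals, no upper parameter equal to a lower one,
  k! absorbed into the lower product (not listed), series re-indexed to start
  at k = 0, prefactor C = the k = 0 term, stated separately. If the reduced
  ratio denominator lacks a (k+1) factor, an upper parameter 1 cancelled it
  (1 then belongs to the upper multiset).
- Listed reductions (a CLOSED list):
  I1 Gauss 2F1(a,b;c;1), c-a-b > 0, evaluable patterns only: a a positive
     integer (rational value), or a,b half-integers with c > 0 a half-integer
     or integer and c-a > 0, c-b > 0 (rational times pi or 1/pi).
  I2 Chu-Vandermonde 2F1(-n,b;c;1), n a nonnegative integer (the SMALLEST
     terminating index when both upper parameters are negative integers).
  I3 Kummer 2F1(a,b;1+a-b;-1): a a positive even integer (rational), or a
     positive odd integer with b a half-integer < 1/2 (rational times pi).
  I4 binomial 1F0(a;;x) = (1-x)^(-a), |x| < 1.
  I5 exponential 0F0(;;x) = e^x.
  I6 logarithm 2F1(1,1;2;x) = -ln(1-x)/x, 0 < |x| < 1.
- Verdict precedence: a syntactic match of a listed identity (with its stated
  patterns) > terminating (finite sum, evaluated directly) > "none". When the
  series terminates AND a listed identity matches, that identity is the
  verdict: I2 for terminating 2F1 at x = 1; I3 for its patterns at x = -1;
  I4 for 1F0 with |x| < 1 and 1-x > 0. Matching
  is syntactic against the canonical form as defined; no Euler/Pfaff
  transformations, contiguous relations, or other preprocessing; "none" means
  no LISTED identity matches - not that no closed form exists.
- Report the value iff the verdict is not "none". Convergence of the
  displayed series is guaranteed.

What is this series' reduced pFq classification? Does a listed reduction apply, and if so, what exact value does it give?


Canonical form: C = 2/3 times 1F2 with upper {-9}, lower {-1/2, 2}, x = 1. Verdict: terminating - the sum ends at index 9 because -9 is a negative integer; exact evaluation follows. Its exact value is -47076697028/12314176875.

The tell: t_0 = 2/3 here, and the constant factors (C = 2/3) combine into one prefactor.
Step ratio: r(k) = 1 * (k-9) / [(k-1/2) (k+2) (k+1)] - rational in k. x = 1; t_0 = 2/3; negate the roots.
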